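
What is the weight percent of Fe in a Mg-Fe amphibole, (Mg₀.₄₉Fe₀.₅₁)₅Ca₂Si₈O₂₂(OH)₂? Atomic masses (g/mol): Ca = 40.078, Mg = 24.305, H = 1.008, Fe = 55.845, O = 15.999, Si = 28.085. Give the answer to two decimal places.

15.95 mass %

Formula mass = 2.45·24.305 + 2.55·55.845 + 2·40.078 + 8·28.085 + 24·15.999 + 2·1.008 = 892.780 g/mol, of which 142.405 g is Fe.
So Fe makes up 142.405/892.780 = 0.1595 of the mass, i.e. 15.95%.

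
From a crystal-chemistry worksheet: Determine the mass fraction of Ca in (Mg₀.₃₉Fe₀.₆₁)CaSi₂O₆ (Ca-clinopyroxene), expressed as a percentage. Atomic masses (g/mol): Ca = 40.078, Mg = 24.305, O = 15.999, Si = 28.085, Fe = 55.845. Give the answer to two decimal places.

Molar mass of (Mg₀.₃₉Fe₀.₆₁)CaSi₂O₆: 0.39*24.305 + 0.61*55.845 + 1*40.078 + 2*28.085 + 6*15.999 = 235.786 g/mol.
Mass of Ca per formula unit: 1 × 40.078 = 40.078 g.
Weight fraction Ca = 40.078 / 235.786 = 0.1700.

17.00 weight percent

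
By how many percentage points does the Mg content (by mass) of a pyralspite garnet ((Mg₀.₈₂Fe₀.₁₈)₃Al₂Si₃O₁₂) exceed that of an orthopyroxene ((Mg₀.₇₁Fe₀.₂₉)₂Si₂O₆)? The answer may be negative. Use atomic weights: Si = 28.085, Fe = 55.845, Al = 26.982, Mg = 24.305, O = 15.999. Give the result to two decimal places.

Mg in (Mg₀.₈₂Fe₀.₁₈)₃Al₂Si₃O₁₂: molar mass 420.154 g/mol; 2.46×24.305 = 59.790 g → 14.23 wt%.
Mg in (Mg₀.₇₁Fe₀.₂₉)₂Si₂O₆: molar mass 219.067 g/mol; 1.42×24.305 = 34.513 g → 15.75 wt%.
Difference = 14.23 − 15.75 = -1.52 percentage points.

-1.52 percentage points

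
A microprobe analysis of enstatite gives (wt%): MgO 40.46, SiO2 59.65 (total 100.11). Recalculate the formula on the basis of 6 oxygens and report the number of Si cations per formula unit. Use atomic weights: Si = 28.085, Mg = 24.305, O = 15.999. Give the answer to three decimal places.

1.993 Si apfu

40.46 wt% MgO ÷ 40.304 g/mol = 1.00387 mol, giving 1.00387 Mg and 1.00387 O.
59.65 wt% SiO2 ÷ 60.083 g/mol = 0.99279 mol, giving 0.99279 Si and 1.98558 O.
Oxygen sums to 2.98945; scaling by 6/2.98945 = 2.00706 puts the formula on 6 O.
Si: 0.99279 × 2.00706 = 1.993 atoms per formula unit.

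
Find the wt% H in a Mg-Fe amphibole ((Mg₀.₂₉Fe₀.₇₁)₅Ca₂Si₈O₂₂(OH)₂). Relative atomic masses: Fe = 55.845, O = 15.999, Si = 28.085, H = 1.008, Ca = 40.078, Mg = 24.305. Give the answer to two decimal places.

0.22 mass %

Formula mass = 1.45×24.305 + 3.55×55.845 + 2×40.078 + 8×28.085 + 24×15.999 + 2×1.008 = 924.320 g/mol, of which 2.016 g is H.
So H makes up 2.016/924.320 = 0.0022 of the mass, i.e. 0.22%.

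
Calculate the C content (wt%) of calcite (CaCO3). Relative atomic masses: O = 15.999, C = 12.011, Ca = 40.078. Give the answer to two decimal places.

Formula mass = 1×40.078 + 1×12.011 + 3×15.999 = 100.086 g/mol, of which 12.011 g is C.
So C makes up 12.011/100.086 = 0.1200 of the mass, i.e. 12.00%.

12.00 wt%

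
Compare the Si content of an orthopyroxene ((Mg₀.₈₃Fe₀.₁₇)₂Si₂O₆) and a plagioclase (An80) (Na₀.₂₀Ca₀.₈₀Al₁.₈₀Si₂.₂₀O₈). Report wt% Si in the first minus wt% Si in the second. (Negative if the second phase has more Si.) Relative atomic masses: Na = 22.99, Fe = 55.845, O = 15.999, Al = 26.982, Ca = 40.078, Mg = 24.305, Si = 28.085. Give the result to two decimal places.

Si in (Mg₀.₈₃Fe₀.₁₇)₂Si₂O₆: molar mass 211.498 g/mol; 2×28.085 = 56.170 g → 26.56 wt%.
Si in Na₀.₂₀Ca₀.₈₀Al₁.₈₀Si₂.₂₀O₈: molar mass 275.007 g/mol; 2.20×28.085 = 61.787 g → 22.47 wt%.
Difference = 26.56 − 22.47 = 4.09 percentage points.

4.09 percentage points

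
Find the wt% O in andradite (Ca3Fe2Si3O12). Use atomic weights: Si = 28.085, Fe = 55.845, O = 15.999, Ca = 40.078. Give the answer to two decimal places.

37.78 weight percent

M(Ca3Fe2Si3O12) = 508.167 g/mol.
O contributes 12 × 15.999 = 191.988 g per mole.
191.988/508.167 = 0.3778 → 37.78%.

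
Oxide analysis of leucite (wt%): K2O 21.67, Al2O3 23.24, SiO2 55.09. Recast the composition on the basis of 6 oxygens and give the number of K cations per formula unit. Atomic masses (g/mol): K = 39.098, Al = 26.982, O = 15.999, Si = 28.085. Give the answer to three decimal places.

1.005 K apfu

K2O: 21.67/94.195 = 0.23005 mol → 0.46010 mol K, 0.23005 mol O.
Al2O3: 23.24/101.961 = 0.22793 mol → 0.45586 mol Al, 0.68379 mol O.
SiO2: 55.09/60.083 = 0.91690 mol → 0.91690 mol Si, 1.83380 mol O.
Total oxygen = 2.74764 mol. Normalization factor = 6/2.74764 = 2.18369.
K per 6 O = 0.46010 × 2.18369 = 1.005.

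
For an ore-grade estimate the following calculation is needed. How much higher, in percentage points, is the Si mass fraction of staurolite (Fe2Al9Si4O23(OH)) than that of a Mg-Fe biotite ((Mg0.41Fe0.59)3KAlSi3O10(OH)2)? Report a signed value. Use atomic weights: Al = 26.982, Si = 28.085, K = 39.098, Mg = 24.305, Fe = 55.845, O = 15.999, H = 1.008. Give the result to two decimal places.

-4.62 percentage points

First mineral: 112.340 g Si in 851.852 g formula = 13.19 wt% Si.
Second mineral: 84.255 g Si in 473.080 g formula = 17.81 wt% Si.
13.19% − 17.81% gives a difference of -4.62 percentage points.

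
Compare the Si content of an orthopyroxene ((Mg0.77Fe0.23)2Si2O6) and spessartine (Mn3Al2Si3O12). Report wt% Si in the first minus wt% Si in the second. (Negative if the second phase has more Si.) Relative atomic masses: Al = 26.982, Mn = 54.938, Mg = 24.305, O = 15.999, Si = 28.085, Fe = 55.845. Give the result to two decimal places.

Si in (Mg0.77Fe0.23)2Si2O6: molar mass 215.282 g/mol; 2×28.085 = 56.170 g → 26.09 wt%.
Si in Mn3Al2Si3O12: molar mass 495.021 g/mol; 3×28.085 = 84.255 g → 17.02 wt%.
Difference = 26.09 − 17.02 = 9.07 percentage points.

9.07 percentage points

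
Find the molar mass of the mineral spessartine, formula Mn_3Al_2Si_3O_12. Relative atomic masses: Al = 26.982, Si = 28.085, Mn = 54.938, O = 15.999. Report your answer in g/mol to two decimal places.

495.02 g/mol

Mn: 3 × 54.938 = 164.8140
Al: 2 × 26.982 = 53.9640
Si: 3 × 28.085 = 84.2550
O: 12 × 15.999 = 191.9880
Summing the contributions gives the formula mass.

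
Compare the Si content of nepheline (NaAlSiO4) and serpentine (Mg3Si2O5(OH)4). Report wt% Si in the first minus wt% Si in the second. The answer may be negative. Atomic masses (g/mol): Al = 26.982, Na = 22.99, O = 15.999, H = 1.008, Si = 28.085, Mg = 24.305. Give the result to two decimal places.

-0.50 percentage points

M(NaAlSiO4) = 142.053 g/mol, so wt% Si = 28.085/142.053 × 100 = 19.77%.
M(Mg3Si2O5(OH)4) = 277.108 g/mol, so wt% Si = 56.170/277.108 × 100 = 20.27%.
19.77 − 20.27 = -0.50 pp.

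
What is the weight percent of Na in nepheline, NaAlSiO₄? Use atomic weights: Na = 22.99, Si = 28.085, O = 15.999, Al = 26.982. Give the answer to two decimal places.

16.18 weight percent

Molar mass of NaAlSiO₄: 1·22.99 + 1·26.982 + 1·28.085 + 4·15.999 = 142.053 g/mol.
Mass of Na per formula unit: 1 × 22.99 = 22.990 g.
Weight fraction Na = 22.990 / 142.053 = 0.1618.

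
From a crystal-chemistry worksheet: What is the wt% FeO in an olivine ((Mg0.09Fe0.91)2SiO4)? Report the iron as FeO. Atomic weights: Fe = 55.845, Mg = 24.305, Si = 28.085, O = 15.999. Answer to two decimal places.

Molar mass of (Mg0.09Fe0.91)2SiO4 = 0.18×24.305 + 1.82×55.845 + 1×28.085 + 4×15.999 = 198.094 g/mol.
Each formula unit contains 1.82 Fe, equivalent to 1.82/1 = 1.8200 mol FeO.
M(FeO) = 1×55.845 + 1×15.999 = 71.844 g/mol.
Mass of FeO per formula unit = 1.8200 × 71.844 = 130.756 g.
FeO wt% = 130.756 / 198.094 × 100 = 66.01%.

66.01 wt%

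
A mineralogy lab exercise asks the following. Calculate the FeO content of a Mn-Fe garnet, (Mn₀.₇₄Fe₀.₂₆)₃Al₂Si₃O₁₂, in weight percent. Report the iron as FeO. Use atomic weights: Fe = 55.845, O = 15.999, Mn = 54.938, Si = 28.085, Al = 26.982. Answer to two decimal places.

11.30 wt%

Formula mass = 495.728 g/mol.
0.78 Fe → 0.7800 mol FeO per formula unit; M(FeO) = 71.844, so FeO mass = 56.038 g.
56.038/495.728 × 100 = 11.30 wt%.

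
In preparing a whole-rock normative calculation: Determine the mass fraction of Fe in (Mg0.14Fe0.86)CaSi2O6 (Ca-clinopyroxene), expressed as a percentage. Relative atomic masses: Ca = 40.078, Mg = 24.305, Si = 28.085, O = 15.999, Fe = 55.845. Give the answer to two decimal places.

Molar mass of (Mg0.14Fe0.86)CaSi2O6: 0.14*24.305 + 0.86*55.845 + 1*40.078 + 2*28.085 + 6*15.999 = 243.671 g/mol.
Mass of Fe per formula unit: 0.86 × 55.845 = 48.027 g.
Weight fraction Fe = 48.027 / 243.671 = 0.1971.

19.71 mass %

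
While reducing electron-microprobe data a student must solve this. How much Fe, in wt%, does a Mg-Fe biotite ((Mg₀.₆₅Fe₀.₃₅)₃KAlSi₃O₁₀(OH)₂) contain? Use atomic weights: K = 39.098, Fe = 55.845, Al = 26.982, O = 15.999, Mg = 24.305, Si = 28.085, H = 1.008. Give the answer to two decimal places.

M((Mg₀.₆₅Fe₀.₃₅)₃KAlSi₃O₁₀(OH)₂) = 450.371 g/mol.
Fe contributes 1.05 × 55.845 = 58.637 g per mole.
58.637/450.371 = 0.1302 → 13.02%.

13.02 wt%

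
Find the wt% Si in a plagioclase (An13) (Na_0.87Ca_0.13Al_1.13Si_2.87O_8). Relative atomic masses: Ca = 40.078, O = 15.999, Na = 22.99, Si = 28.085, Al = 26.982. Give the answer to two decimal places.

30.50 weight percent

Molar mass of Na_0.87Ca_0.13Al_1.13Si_2.87O_8: 0.87×22.99 + 0.13×40.078 + 1.13×26.982 + 2.87×28.085 + 8×15.999 = 264.297 g/mol.
Mass of Si per formula unit: 2.87 × 28.085 = 80.604 g.
Weight fraction Si = 80.604 / 264.297 = 0.3050.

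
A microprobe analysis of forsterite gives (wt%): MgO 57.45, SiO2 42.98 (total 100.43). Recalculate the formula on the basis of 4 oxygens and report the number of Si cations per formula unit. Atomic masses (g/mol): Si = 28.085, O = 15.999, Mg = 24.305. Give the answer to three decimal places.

1.002 Si apfu

MgO: 57.45/40.304 = 1.42542 mol → 1.42542 mol Mg, 1.42542 mol O.
SiO2: 42.98/60.083 = 0.71534 mol → 0.71534 mol Si, 1.43068 mol O.
Total oxygen = 2.85610 mol. Normalization factor = 4/2.85610 = 1.40051.
Si per 4 O = 0.71534 × 1.40051 = 1.002.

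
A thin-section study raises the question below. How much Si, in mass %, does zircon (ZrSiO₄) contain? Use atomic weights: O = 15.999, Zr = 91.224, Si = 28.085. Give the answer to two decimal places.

M(ZrSiO₄) = 183.305 g/mol.
Si contributes 1 × 28.085 = 28.085 g per mole.
28.085/183.305 = 0.1532 → 15.32%.

15.32 mass %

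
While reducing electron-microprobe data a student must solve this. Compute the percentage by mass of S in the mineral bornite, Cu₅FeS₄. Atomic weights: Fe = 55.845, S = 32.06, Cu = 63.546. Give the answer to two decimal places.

25.56 mass %

M(Cu₅FeS₄) = 501.815 g/mol.
S contributes 4 × 32.06 = 128.240 g per mole.
128.240/501.815 = 0.2556 → 25.56%.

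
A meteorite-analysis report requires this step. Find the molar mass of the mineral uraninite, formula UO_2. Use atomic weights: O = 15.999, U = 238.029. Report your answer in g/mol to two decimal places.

The formula mass is the sum 1(238.029) + 2(15.999).

270.03 g/mol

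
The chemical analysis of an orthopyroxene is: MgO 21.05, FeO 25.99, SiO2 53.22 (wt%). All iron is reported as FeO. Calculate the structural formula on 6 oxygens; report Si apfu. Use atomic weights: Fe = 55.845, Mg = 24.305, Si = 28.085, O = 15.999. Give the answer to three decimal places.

MgO: 21.05/40.304 = 0.52228 mol → 0.52228 mol Mg, 0.52228 mol O.
FeO: 25.99/71.844 = 0.36176 mol → 0.36176 mol Fe, 0.36176 mol O.
SiO2: 53.22/60.083 = 0.88577 mol → 0.88577 mol Si, 1.77154 mol O.
Total oxygen = 2.65558 mol. Normalization factor = 6/2.65558 = 2.25939.
Si per 6 O = 0.88577 × 2.25939 = 2.001.

2.001 Si apfu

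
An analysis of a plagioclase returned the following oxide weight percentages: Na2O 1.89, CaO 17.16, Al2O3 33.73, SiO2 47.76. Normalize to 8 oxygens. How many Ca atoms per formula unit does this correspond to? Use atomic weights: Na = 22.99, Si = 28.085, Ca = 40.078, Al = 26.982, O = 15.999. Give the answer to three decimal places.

0.839 Ca apfu

Na2O: 1.89/61.979 = 0.03049 mol → 0.06098 mol Na, 0.03049 mol O.
CaO: 17.16/56.077 = 0.30601 mol → 0.30601 mol Ca, 0.30601 mol O.
Al2O3: 33.73/101.961 = 0.33081 mol → 0.66162 mol Al, 0.99243 mol O.
SiO2: 47.76/60.083 = 0.79490 mol → 0.79490 mol Si, 1.58980 mol O.
Total oxygen = 2.91873 mol. Normalization factor = 8/2.91873 = 2.74092.
Ca per 8 O = 0.30601 × 2.74092 = 0.839.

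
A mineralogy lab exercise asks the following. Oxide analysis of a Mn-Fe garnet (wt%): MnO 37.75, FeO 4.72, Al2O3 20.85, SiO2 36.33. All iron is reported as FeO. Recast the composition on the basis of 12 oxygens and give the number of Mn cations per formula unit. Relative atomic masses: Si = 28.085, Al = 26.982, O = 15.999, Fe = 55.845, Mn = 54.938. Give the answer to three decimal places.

2.638 Mn apfu

MnO (M=70.937): mol = 0.53216; Mn = 0.53216, O = 0.53216.
FeO (M=71.844): mol = 0.06570; Fe = 0.06570, O = 0.06570.
Al2O3 (M=101.961): mol = 0.20449; Al = 0.40898, O = 0.61347.
SiO2 (M=60.083): mol = 0.60466; Si = 0.60466, O = 1.20932.
ΣO = 2.42065; factor = 12/ΣO = 4.95735.
Mn apfu = 0.53216 × 4.95735 = 2.638.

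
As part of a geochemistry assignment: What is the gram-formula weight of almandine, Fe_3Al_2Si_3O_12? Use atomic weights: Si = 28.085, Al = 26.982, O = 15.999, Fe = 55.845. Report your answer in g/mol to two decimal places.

497.74 g/mol

Fe: 3 × 55.845 = 167.5350
Al: 2 × 26.982 = 53.9640
Si: 3 × 28.085 = 84.2550
O: 12 × 15.999 = 191.9880
Summing the contributions gives the formula mass.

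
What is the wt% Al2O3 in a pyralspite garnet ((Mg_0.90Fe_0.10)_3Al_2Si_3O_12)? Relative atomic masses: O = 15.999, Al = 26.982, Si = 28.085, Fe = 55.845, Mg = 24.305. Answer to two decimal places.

Molar mass of (Mg_0.90Fe_0.10)_3Al_2Si_3O_12 = 2.70·24.305 + 0.30·55.845 + 2·26.982 + 3·28.085 + 12·15.999 = 412.584 g/mol.
Each formula unit contains 2 Al, equivalent to 2/2 = 1.0000 mol Al2O3.
M(Al2O3) = 2×26.982 + 3×15.999 = 101.961 g/mol.
Mass of Al2O3 per formula unit = 1.0000 × 101.961 = 101.961 g.
Al2O3 wt% = 101.961 / 412.584 × 100 = 24.71%.

24.71 wt%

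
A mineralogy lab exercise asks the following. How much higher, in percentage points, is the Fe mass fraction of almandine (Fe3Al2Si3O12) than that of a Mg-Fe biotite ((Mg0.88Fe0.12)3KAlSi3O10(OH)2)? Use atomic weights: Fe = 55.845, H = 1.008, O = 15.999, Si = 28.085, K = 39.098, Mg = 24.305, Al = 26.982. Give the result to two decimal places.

28.97 percentage points

M(Fe3Al2Si3O12) = 497.742 g/mol, so wt% Fe = 167.535/497.742 × 100 = 33.66%.
M((Mg0.88Fe0.12)3KAlSi3O10(OH)2) = 428.608 g/mol, so wt% Fe = 20.104/428.608 × 100 = 4.69%.
33.66 − 4.69 = 28.97 pp.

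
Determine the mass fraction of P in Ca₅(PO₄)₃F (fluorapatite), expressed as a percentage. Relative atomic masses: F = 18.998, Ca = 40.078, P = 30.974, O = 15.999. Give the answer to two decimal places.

18.43 mass %

M(Ca₅(PO₄)₃F) = 504.298 g/mol.
P contributes 3 × 30.974 = 92.922 g per mole.
92.922/504.298 = 0.1843 → 18.43%.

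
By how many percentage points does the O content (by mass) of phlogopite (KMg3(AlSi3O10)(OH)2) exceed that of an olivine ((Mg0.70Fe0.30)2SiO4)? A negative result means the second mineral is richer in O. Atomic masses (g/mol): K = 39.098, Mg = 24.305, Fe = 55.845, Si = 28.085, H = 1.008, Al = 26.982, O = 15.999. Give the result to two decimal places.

O in KMg3(AlSi3O10)(OH)2: molar mass 417.254 g/mol; 12×15.999 = 191.988 g → 46.01 wt%.
O in (Mg0.70Fe0.30)2SiO4: molar mass 159.615 g/mol; 4×15.999 = 63.996 g → 40.09 wt%.
Difference = 46.01 − 40.09 = 5.92 percentage points.

5.92 percentage points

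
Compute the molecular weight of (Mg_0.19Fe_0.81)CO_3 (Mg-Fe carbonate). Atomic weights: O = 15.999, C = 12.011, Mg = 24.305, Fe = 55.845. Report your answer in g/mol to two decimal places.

109.86 g/mol

The formula mass is the sum 0.19×24.305 + 0.81×55.845 + 1×12.011 + 3×15.999.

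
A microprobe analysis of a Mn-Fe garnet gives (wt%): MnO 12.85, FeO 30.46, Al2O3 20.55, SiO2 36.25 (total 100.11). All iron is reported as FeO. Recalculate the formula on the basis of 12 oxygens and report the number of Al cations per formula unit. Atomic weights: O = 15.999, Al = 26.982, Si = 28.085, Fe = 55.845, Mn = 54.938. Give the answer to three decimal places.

2.002 Al apfu

MnO (M=70.937): mol = 0.18115; Mn = 0.18115, O = 0.18115.
FeO (M=71.844): mol = 0.42397; Fe = 0.42397, O = 0.42397.
Al2O3 (M=101.961): mol = 0.20155; Al = 0.40310, O = 0.60465.
SiO2 (M=60.083): mol = 0.60333; Si = 0.60333, O = 1.20666.
ΣO = 2.41643; factor = 12/ΣO = 4.96600.
Al apfu = 0.40310 × 4.96600 = 2.002.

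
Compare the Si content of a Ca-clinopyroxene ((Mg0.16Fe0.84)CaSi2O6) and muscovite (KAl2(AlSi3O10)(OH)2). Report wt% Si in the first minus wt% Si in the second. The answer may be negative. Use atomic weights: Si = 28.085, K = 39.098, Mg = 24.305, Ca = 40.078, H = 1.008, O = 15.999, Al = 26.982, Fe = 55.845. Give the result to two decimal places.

First mineral: 56.170 g Si in 243.041 g formula = 23.11 wt% Si.
Second mineral: 84.255 g Si in 398.303 g formula = 21.15 wt% Si.
23.11% − 21.15% gives a difference of 1.96 percentage points.

1.96 percentage points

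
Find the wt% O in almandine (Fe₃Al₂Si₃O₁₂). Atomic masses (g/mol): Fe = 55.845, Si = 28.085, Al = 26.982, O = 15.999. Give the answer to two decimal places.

38.57 weight percent

Formula mass = 3×55.845 + 2×26.982 + 3×28.085 + 12×15.999 = 497.742 g/mol, of which 191.988 g is O.
So O makes up 191.988/497.742 = 0.3857 of the mass, i.e. 38.57%.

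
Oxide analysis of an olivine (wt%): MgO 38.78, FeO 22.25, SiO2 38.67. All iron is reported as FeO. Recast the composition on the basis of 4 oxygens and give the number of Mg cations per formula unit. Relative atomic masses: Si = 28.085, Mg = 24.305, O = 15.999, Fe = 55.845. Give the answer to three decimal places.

MgO (M=40.304): mol = 0.96219; Mg = 0.96219, O = 0.96219.
FeO (M=71.844): mol = 0.30970; Fe = 0.30970, O = 0.30970.
SiO2 (M=60.083): mol = 0.64361; Si = 0.64361, O = 1.28722.
ΣO = 2.55911; factor = 4/ΣO = 1.56304.
Mg apfu = 0.96219 × 1.56304 = 1.504.

1.504 Mg apfu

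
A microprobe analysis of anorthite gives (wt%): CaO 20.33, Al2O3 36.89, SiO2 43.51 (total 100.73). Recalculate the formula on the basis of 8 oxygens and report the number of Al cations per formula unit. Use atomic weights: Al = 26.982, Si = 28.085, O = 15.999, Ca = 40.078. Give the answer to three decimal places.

1.999 Al apfu

CaO: 20.33/56.077 = 0.36254 mol → 0.36254 mol Ca, 0.36254 mol O.
Al2O3: 36.89/101.961 = 0.36181 mol → 0.72362 mol Al, 1.08543 mol O.
SiO2: 43.51/60.083 = 0.72416 mol → 0.72416 mol Si, 1.44832 mol O.
Total oxygen = 2.89629 mol. Normalization factor = 8/2.89629 = 2.76215.
Al per 8 O = 0.72362 × 2.76215 = 1.999.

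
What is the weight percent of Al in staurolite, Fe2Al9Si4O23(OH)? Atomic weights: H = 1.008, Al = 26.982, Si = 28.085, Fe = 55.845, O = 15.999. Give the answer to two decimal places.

28.51 wt%

M(Fe2Al9Si4O23(OH)) = 851.852 g/mol.
Al contributes 9 × 26.982 = 242.838 g per mole.
242.838/851.852 = 0.2851 → 28.51%.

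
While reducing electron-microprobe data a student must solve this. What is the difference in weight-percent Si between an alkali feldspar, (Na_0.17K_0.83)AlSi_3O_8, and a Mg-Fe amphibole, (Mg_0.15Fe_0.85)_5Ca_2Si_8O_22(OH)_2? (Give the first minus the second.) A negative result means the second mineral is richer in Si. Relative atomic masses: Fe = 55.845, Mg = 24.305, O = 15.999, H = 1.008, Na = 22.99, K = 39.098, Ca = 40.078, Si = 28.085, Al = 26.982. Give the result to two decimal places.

6.83 percentage points

First mineral: 84.255 g Si in 275.589 g formula = 30.57 wt% Si.
Second mineral: 224.680 g Si in 946.398 g formula = 23.74 wt% Si.
30.57% − 23.74% gives a difference of 6.83 percentage points.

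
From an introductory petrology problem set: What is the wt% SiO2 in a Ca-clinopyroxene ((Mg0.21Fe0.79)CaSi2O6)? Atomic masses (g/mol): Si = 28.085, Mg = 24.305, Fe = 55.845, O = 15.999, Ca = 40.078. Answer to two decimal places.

49.77 wt%

Molar mass of (Mg0.21Fe0.79)CaSi2O6 = 0.21*24.305 + 0.79*55.845 + 1*40.078 + 2*28.085 + 6*15.999 = 241.464 g/mol.
Each formula unit contains 2 Si, equivalent to 2/1 = 2.0000 mol SiO2.
M(SiO2) = 1×28.085 + 2×15.999 = 60.083 g/mol.
Mass of SiO2 per formula unit = 2.0000 × 60.083 = 120.166 g.
SiO2 wt% = 120.166 / 241.464 × 100 = 49.77%.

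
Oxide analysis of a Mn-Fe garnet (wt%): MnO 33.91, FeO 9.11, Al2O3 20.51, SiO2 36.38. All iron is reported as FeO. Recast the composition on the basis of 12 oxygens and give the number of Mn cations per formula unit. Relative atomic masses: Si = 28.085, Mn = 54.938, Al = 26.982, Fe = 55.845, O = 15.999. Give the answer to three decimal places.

2.371 Mn apfu

MnO (M=70.937): mol = 0.47803; Mn = 0.47803, O = 0.47803.
FeO (M=71.844): mol = 0.12680; Fe = 0.12680, O = 0.12680.
Al2O3 (M=101.961): mol = 0.20116; Al = 0.40232, O = 0.60348.
SiO2 (M=60.083): mol = 0.60550; Si = 0.60550, O = 1.21100.
ΣO = 2.41931; factor = 12/ΣO = 4.96009.
Mn apfu = 0.47803 × 4.96009 = 2.371.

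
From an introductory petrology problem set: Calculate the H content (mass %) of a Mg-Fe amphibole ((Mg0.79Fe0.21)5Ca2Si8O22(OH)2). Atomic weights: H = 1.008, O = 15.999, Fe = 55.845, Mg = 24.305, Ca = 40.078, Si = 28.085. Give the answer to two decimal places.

Molar mass of (Mg0.79Fe0.21)5Ca2Si8O22(OH)2: 3.95·24.305 + 1.05·55.845 + 2·40.078 + 8·28.085 + 24·15.999 + 2·1.008 = 845.470 g/mol.
Mass of H per formula unit: 2 × 1.008 = 2.016 g.
Weight fraction H = 2.016 / 845.470 = 0.0024.

0.24 mass %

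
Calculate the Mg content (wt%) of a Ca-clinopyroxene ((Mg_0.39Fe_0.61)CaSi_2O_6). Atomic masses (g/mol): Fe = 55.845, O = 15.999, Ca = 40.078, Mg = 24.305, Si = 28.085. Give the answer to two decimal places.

Molar mass of (Mg_0.39Fe_0.61)CaSi_2O_6: 0.39·24.305 + 0.61·55.845 + 1·40.078 + 2·28.085 + 6·15.999 = 235.786 g/mol.
Mass of Mg per formula unit: 0.39 × 24.305 = 9.479 g.
Weight fraction Mg = 9.479 / 235.786 = 0.0402.

4.02 wt%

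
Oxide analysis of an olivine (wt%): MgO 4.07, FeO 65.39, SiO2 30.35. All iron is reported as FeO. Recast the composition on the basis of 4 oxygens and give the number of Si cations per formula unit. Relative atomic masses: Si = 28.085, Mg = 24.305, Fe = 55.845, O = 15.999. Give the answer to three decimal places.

4.07 wt% MgO ÷ 40.304 g/mol = 0.10098 mol, giving 0.10098 Mg and 0.10098 O.
65.39 wt% FeO ÷ 71.844 g/mol = 0.91017 mol, giving 0.91017 Fe and 0.91017 O.
30.35 wt% SiO2 ÷ 60.083 g/mol = 0.50513 mol, giving 0.50513 Si and 1.01026 O.
Oxygen sums to 2.02141; scaling by 4/2.02141 = 1.97882 puts the formula on 4 O.
Si: 0.50513 × 1.97882 = 1.000 atoms per formula unit.

1.000 Si apfu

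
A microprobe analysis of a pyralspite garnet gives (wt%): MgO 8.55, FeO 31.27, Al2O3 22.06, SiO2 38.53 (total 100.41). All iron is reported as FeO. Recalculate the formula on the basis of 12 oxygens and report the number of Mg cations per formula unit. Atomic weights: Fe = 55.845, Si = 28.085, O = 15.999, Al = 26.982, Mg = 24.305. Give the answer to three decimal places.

0.987 Mg apfu

8.55 wt% MgO ÷ 40.304 g/mol = 0.21214 mol, giving 0.21214 Mg and 0.21214 O.
31.27 wt% FeO ÷ 71.844 g/mol = 0.43525 mol, giving 0.43525 Fe and 0.43525 O.
22.06 wt% Al2O3 ÷ 101.961 g/mol = 0.21636 mol, giving 0.43272 Al and 0.64908 O.
38.53 wt% SiO2 ÷ 60.083 g/mol = 0.64128 mol, giving 0.64128 Si and 1.28256 O.
Oxygen sums to 2.57903; scaling by 12/2.57903 = 4.65291 puts the formula on 12 O.
Mg: 0.21214 × 4.65291 = 0.987 atoms per formula unit.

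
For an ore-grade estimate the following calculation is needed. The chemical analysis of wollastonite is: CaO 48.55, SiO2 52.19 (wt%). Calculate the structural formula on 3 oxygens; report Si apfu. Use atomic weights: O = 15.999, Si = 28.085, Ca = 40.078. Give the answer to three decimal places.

CaO: 48.55/56.077 = 0.86577 mol → 0.86577 mol Ca, 0.86577 mol O.
SiO2: 52.19/60.083 = 0.86863 mol → 0.86863 mol Si, 1.73726 mol O.
Total oxygen = 2.60303 mol. Normalization factor = 3/2.60303 = 1.15250.
Si per 3 O = 0.86863 × 1.15250 = 1.001.

1.001 Si apfu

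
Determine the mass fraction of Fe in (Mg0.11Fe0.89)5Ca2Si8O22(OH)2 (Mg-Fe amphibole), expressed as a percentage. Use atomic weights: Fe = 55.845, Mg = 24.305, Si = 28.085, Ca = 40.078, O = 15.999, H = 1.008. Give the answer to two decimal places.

M((Mg0.11Fe0.89)5Ca2Si8O22(OH)2) = 952.706 g/mol.
Fe contributes 4.45 × 55.845 = 248.510 g per mole.
248.510/952.706 = 0.2608 → 26.08%.

26.08 weight percent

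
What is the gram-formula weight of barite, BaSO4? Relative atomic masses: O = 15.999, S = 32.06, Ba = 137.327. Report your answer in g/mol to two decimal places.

233.38 g/mol

Ba: 1 × 137.327 = 137.3270
S: 1 × 32.06 = 32.0600
O: 4 × 15.999 = 63.9960
Summing the contributions gives the formula mass.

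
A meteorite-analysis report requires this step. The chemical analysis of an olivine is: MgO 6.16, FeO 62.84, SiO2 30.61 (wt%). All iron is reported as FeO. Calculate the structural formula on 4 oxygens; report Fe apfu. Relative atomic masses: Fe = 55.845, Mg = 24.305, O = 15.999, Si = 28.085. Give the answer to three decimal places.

1.710 Fe apfu

MgO (M=40.304): mol = 0.15284; Mg = 0.15284, O = 0.15284.
FeO (M=71.844): mol = 0.87467; Fe = 0.87467, O = 0.87467.
SiO2 (M=60.083): mol = 0.50946; Si = 0.50946, O = 1.01892.
ΣO = 2.04643; factor = 4/ΣO = 1.95462.
Fe apfu = 0.87467 × 1.95462 = 1.710.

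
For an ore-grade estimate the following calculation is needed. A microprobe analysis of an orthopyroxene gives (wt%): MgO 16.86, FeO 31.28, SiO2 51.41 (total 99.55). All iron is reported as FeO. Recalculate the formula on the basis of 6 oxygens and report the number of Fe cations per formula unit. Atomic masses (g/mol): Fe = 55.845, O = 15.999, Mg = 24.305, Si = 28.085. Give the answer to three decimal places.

1.018 Fe apfu

16.86 wt% MgO ÷ 40.304 g/mol = 0.41832 mol, giving 0.41832 Mg and 0.41832 O.
31.28 wt% FeO ÷ 71.844 g/mol = 0.43539 mol, giving 0.43539 Fe and 0.43539 O.
51.41 wt% SiO2 ÷ 60.083 g/mol = 0.85565 mol, giving 0.85565 Si and 1.71130 O.
Oxygen sums to 2.56501; scaling by 6/2.56501 = 2.33917 puts the formula on 6 O.
Fe: 0.43539 × 2.33917 = 1.018 atoms per formula unit.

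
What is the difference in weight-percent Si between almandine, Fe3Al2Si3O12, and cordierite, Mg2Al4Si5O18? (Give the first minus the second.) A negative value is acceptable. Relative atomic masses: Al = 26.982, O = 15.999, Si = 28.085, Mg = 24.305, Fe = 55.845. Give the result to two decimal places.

-7.08 percentage points

Si in Fe3Al2Si3O12: molar mass 497.742 g/mol; 3×28.085 = 84.255 g → 16.93 wt%.
Si in Mg2Al4Si5O18: molar mass 584.945 g/mol; 5×28.085 = 140.425 g → 24.01 wt%.
Difference = 16.93 − 24.01 = -7.08 percentage points.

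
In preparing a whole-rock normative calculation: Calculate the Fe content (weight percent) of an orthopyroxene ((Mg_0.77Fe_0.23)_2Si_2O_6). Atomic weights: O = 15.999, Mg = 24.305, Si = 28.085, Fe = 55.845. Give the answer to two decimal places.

Molar mass of (Mg_0.77Fe_0.23)_2Si_2O_6: 1.54*24.305 + 0.46*55.845 + 2*28.085 + 6*15.999 = 215.282 g/mol.
Mass of Fe per formula unit: 0.46 × 55.845 = 25.689 g.
Weight fraction Fe = 25.689 / 215.282 = 0.1193.

11.93 weight percent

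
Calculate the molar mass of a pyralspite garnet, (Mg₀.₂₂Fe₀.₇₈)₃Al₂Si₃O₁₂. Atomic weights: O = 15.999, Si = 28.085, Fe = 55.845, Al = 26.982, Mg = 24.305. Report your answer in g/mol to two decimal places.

M = 0.66(24.305) + 2.34(55.845) + 2(26.982) + 3(28.085) + 12(15.999)

476.93 g/mol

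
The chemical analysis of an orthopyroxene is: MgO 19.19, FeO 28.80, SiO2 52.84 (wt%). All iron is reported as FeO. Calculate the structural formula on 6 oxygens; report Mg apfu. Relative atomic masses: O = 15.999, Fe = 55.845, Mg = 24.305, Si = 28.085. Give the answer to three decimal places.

19.19 wt% MgO ÷ 40.304 g/mol = 0.47613 mol, giving 0.47613 Mg and 0.47613 O.
28.80 wt% FeO ÷ 71.844 g/mol = 0.40087 mol, giving 0.40087 Fe and 0.40087 O.
52.84 wt% SiO2 ÷ 60.083 g/mol = 0.87945 mol, giving 0.87945 Si and 1.75890 O.
Oxygen sums to 2.63590; scaling by 6/2.63590 = 2.27626 puts the formula on 6 O.
Mg: 0.47613 × 2.27626 = 1.084 atoms per formula unit.

1.084 Mg apfu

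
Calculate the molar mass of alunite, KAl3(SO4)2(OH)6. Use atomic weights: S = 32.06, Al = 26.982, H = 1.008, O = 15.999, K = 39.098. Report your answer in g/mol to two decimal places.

The formula mass is the sum 1·39.098 + 3·26.982 + 2·32.06 + 14·15.999 + 6·1.008.

414.20 g/mol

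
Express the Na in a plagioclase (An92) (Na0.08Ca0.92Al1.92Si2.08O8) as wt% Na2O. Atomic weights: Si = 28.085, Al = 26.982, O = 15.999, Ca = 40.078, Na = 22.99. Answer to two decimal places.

0.90 wt%

M(Na0.08Ca0.92Al1.92Si2.08O8) = 276.925 g/mol; M(Na2O) = 61.979 g/mol.
Moles Na2O per formula unit = 0.08 Na ÷ 2 = 0.0400.
Na2O fraction = (0.0400 × 61.979) / 276.925 = 2.479/276.925 = 0.0090.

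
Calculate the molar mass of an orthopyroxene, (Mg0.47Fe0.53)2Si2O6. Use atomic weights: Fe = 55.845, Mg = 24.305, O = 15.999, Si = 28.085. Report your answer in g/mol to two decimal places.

234.21 g/mol

M = 0.94(24.305) + 1.06(55.845) + 2(28.085) + 6(15.999)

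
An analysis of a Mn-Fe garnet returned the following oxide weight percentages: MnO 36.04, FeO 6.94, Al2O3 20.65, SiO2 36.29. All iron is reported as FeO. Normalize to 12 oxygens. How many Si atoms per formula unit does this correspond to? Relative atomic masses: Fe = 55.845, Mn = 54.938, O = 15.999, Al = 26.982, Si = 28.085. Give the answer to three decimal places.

2.995 Si apfu

MnO: 36.04/70.937 = 0.50806 mol → 0.50806 mol Mn, 0.50806 mol O.
FeO: 6.94/71.844 = 0.09660 mol → 0.09660 mol Fe, 0.09660 mol O.
Al2O3: 20.65/101.961 = 0.20253 mol → 0.40506 mol Al, 0.60759 mol O.
SiO2: 36.29/60.083 = 0.60400 mol → 0.60400 mol Si, 1.20800 mol O.
Total oxygen = 2.42025 mol. Normalization factor = 12/2.42025 = 4.95817.
Si per 12 O = 0.60400 × 4.95817 = 2.995.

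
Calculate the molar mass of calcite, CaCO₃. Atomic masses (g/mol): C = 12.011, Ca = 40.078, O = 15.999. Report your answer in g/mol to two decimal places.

Ca: 1 × 40.078 = 40.0780
C: 1 × 12.011 = 12.0110
O: 3 × 15.999 = 47.9970
Summing the contributions gives the formula mass.

100.09 g/mol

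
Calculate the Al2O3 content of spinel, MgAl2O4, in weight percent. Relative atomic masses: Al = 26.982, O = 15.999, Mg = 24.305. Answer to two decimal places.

71.67 wt%

Molar mass of MgAl2O4 = 1*24.305 + 2*26.982 + 4*15.999 = 142.265 g/mol.
Each formula unit contains 2 Al, equivalent to 2/2 = 1.0000 mol Al2O3.
M(Al2O3) = 2×26.982 + 3×15.999 = 101.961 g/mol.
Mass of Al2O3 per formula unit = 1.0000 × 101.961 = 101.961 g.
Al2O3 wt% = 101.961 / 142.265 × 100 = 71.67%.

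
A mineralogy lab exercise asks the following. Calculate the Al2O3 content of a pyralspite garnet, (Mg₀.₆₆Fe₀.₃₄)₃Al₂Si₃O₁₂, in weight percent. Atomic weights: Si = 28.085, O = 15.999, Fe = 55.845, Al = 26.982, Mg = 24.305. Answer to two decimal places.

Formula mass = 435.293 g/mol.
2 Al → 1.0000 mol Al2O3 per formula unit; M(Al2O3) = 101.961, so Al2O3 mass = 101.961 g.
101.961/435.293 × 100 = 23.42 wt%.

23.42 wt%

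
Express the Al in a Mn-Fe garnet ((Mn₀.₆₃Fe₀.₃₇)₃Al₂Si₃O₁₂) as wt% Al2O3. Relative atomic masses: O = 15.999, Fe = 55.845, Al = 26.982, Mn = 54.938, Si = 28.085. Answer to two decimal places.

M((Mn₀.₆₃Fe₀.₃₇)₃Al₂Si₃O₁₂) = 496.028 g/mol; M(Al2O3) = 101.961 g/mol.
Moles Al2O3 per formula unit = 2 Al ÷ 2 = 1.0000.
Al2O3 fraction = (1.0000 × 101.961) / 496.028 = 101.961/496.028 = 0.2056.

20.56 wt%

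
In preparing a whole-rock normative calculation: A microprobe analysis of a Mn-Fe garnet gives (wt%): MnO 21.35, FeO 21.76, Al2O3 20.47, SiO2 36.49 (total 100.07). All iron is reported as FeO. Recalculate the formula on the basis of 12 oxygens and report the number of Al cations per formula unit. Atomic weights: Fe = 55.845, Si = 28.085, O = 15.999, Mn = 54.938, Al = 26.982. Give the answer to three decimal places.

MnO: 21.35/70.937 = 0.30097 mol → 0.30097 mol Mn, 0.30097 mol O.
FeO: 21.76/71.844 = 0.30288 mol → 0.30288 mol Fe, 0.30288 mol O.
Al2O3: 20.47/101.961 = 0.20076 mol → 0.40152 mol Al, 0.60228 mol O.
SiO2: 36.49/60.083 = 0.60733 mol → 0.60733 mol Si, 1.21466 mol O.
Total oxygen = 2.42079 mol. Normalization factor = 12/2.42079 = 4.95706.
Al per 12 O = 0.40152 × 4.95706 = 1.990.

1.990 Al apfu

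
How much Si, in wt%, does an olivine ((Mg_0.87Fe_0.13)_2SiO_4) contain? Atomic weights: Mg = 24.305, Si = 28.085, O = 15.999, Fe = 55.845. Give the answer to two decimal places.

18.86 wt%

Formula mass = 1.74·24.305 + 0.26·55.845 + 1·28.085 + 4·15.999 = 148.891 g/mol, of which 28.085 g is Si.
So Si makes up 28.085/148.891 = 0.1886 of the mass, i.e. 18.86%.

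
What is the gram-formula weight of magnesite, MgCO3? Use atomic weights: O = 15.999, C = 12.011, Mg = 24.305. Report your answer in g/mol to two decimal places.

The formula mass is the sum 1*24.305 + 1*12.011 + 3*15.999.

84.31 g/mol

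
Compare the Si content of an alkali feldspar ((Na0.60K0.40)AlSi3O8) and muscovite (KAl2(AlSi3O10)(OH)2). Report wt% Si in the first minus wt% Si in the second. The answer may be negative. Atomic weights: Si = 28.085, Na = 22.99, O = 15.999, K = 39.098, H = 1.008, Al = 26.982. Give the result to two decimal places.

10.21 percentage points

First mineral: 84.255 g Si in 268.662 g formula = 31.36 wt% Si.
Second mineral: 84.255 g Si in 398.303 g formula = 21.15 wt% Si.
31.36% − 21.15% gives a difference of 10.21 percentage points.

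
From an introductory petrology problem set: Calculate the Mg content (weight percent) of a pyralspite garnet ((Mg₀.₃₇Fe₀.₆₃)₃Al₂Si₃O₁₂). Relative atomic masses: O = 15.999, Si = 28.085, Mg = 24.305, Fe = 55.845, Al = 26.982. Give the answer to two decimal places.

5.83 weight percent

Formula mass = 1.11×24.305 + 1.89×55.845 + 2×26.982 + 3×28.085 + 12×15.999 = 462.733 g/mol, of which 26.979 g is Mg.
So Mg makes up 26.979/462.733 = 0.0583 of the mass, i.e. 5.83%.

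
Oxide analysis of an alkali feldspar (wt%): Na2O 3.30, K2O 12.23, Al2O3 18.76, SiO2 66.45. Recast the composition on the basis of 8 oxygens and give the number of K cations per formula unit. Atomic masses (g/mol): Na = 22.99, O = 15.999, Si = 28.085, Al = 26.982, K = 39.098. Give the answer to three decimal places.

0.705 K apfu

Na2O: 3.30/61.979 = 0.05324 mol → 0.10648 mol Na, 0.05324 mol O.
K2O: 12.23/94.195 = 0.12984 mol → 0.25968 mol K, 0.12984 mol O.
Al2O3: 18.76/101.961 = 0.18399 mol → 0.36798 mol Al, 0.55197 mol O.
SiO2: 66.45/60.083 = 1.10597 mol → 1.10597 mol Si, 2.21194 mol O.
Total oxygen = 2.94699 mol. Normalization factor = 8/2.94699 = 2.71463.
K per 8 O = 0.25968 × 2.71463 = 0.705.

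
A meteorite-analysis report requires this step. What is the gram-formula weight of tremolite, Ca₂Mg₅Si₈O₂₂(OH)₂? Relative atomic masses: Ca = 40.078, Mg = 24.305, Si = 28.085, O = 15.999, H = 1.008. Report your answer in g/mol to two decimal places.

Ca: 2 × 40.078 = 80.1560
Mg: 5 × 24.305 = 121.5250
Si: 8 × 28.085 = 224.6800
O: 24 × 15.999 = 383.9760
H: 2 × 1.008 = 2.0160
Summing the contributions gives the formula mass.

812.35 g/mol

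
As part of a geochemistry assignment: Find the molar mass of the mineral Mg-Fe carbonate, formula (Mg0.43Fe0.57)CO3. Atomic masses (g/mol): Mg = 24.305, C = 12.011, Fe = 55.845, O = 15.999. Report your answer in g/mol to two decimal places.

M = 0.43*24.305 + 0.57*55.845 + 1*12.011 + 3*15.999

102.29 g/mol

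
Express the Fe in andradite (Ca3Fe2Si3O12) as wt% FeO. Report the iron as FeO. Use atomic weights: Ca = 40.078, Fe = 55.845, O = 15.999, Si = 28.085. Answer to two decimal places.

M(Ca3Fe2Si3O12) = 508.167 g/mol; M(FeO) = 71.844 g/mol.
Moles FeO per formula unit = 2 Fe ÷ 1 = 2.0000.
FeO fraction = (2.0000 × 71.844) / 508.167 = 143.688/508.167 = 0.2828.

28.28 wt%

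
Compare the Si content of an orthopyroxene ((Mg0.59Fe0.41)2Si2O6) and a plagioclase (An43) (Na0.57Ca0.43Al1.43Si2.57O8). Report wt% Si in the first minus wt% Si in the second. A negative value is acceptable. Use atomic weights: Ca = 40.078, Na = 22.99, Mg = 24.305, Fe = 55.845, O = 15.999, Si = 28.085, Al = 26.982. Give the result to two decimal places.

-2.04 percentage points

First mineral: 56.170 g Si in 226.637 g formula = 24.78 wt% Si.
Second mineral: 72.178 g Si in 269.093 g formula = 26.82 wt% Si.
24.78% − 26.82% gives a difference of -2.04 percentage points.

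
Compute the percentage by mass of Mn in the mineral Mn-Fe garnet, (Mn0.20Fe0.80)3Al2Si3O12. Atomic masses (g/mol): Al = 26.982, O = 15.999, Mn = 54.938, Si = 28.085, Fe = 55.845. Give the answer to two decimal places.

Molar mass of (Mn0.20Fe0.80)3Al2Si3O12: 0.60·54.938 + 2.40·55.845 + 2·26.982 + 3·28.085 + 12·15.999 = 497.198 g/mol.
Mass of Mn per formula unit: 0.60 × 54.938 = 32.963 g.
Weight fraction Mn = 32.963 / 497.198 = 0.0663.

6.63 mass %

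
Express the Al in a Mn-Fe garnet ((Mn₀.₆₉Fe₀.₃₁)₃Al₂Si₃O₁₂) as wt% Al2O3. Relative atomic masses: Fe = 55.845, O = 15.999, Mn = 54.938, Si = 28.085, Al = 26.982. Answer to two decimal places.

20.56 wt%

Molar mass of (Mn₀.₆₉Fe₀.₃₁)₃Al₂Si₃O₁₂ = 2.07*54.938 + 0.93*55.845 + 2*26.982 + 3*28.085 + 12*15.999 = 495.865 g/mol.
Each formula unit contains 2 Al, equivalent to 2/2 = 1.0000 mol Al2O3.
M(Al2O3) = 2×26.982 + 3×15.999 = 101.961 g/mol.
Mass of Al2O3 per formula unit = 1.0000 × 101.961 = 101.961 g.
Al2O3 wt% = 101.961 / 495.865 × 100 = 20.56%.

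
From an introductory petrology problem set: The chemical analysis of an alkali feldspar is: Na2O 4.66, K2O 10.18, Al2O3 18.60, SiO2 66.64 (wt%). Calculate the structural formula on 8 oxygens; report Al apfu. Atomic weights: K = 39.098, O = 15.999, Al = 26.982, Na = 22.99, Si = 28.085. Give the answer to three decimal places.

0.990 Al apfu

Na2O (M=61.979): mol = 0.07519; Na = 0.15038, O = 0.07519.
K2O (M=94.195): mol = 0.10807; K = 0.21614, O = 0.10807.
Al2O3 (M=101.961): mol = 0.18242; Al = 0.36484, O = 0.54726.
SiO2 (M=60.083): mol = 1.10913; Si = 1.10913, O = 2.21826.
ΣO = 2.94878; factor = 8/ΣO = 2.71299.
Al apfu = 0.36484 × 2.71299 = 0.990.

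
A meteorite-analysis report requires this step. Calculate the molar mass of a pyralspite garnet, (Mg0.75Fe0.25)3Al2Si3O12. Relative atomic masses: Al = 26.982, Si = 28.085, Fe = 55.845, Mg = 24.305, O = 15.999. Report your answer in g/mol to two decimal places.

426.78 g/mol

M = 2.25(24.305) + 0.75(55.845) + 2(26.982) + 3(28.085) + 12(15.999)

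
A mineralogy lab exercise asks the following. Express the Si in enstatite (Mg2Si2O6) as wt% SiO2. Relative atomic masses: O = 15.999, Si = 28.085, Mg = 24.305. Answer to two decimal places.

M(Mg2Si2O6) = 200.774 g/mol; M(SiO2) = 60.083 g/mol.
Moles SiO2 per formula unit = 2 Si ÷ 1 = 2.0000.
SiO2 fraction = (2.0000 × 60.083) / 200.774 = 120.166/200.774 = 0.5985.

59.85 wt%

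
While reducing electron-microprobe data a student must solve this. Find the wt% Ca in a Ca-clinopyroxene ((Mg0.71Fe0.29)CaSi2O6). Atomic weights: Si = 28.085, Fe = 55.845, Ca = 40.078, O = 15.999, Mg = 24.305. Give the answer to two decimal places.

M((Mg0.71Fe0.29)CaSi2O6) = 225.694 g/mol.
Ca contributes 1 × 40.078 = 40.078 g per mole.
40.078/225.694 = 0.1776 → 17.76%.

17.76 weight percent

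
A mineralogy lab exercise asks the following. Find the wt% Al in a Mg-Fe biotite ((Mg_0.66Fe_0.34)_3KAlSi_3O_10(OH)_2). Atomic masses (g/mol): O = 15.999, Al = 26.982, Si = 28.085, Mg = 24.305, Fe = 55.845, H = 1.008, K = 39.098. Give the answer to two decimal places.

6.00 weight percent

M((Mg_0.66Fe_0.34)_3KAlSi_3O_10(OH)_2) = 449.425 g/mol.
Al contributes 1 × 26.982 = 26.982 g per mole.
26.982/449.425 = 0.0600 → 6.00%.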